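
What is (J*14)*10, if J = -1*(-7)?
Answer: 980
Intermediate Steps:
J = 7
(J*14)*10 = (7*14)*10 = 98*10 = 980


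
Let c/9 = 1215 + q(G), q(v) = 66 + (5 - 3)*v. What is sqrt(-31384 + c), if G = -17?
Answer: I*sqrt(20161) ≈ 141.99*I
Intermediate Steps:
q(v) = 66 + 2*v
c = 11223 (c = 9*(1215 + (66 + 2*(-17))) = 9*(1215 + (66 - 34)) = 9*(1215 + 32) = 9*1247 = 11223)
sqrt(-31384 + c) = sqrt(-31384 + 11223) = sqrt(-20161) = I*sqrt(20161)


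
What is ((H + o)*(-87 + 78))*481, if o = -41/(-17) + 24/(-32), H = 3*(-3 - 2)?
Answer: 3926403/68 ≈ 57741.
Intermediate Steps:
H = -15 (H = 3*(-5) = -15)
o = 113/68 (o = -41*(-1/17) + 24*(-1/32) = 41/17 - ¾ = 113/68 ≈ 1.6618)
((H + o)*(-87 + 78))*481 = ((-15 + 113/68)*(-87 + 78))*481 = -907/68*(-9)*481 = (8163/68)*481 = 3926403/68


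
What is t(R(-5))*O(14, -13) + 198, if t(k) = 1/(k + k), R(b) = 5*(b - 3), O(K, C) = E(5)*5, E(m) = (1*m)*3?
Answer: 3153/16 ≈ 197.06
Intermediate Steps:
E(m) = 3*m (E(m) = m*3 = 3*m)
O(K, C) = 75 (O(K, C) = (3*5)*5 = 15*5 = 75)
R(b) = -15 + 5*b (R(b) = 5*(-3 + b) = -15 + 5*b)
t(k) = 1/(2*k)
t(R(-5))*O(14, -13) + 198 = (1/(2*(-15 + 5*(-5))))*75 + 198 = (1/(2*(-15 - 25)))*75 + 198 = ((½)/(-40))*75 + 198 = ((½)*(-1/40))*75 + 198 = -1/80*75 + 198 = -15/16 + 198 = 3153/16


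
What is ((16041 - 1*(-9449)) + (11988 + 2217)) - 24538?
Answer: 15157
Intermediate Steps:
((16041 - 1*(-9449)) + (11988 + 2217)) - 24538 = ((16041 + 9449) + 14205) - 24538 = (25490 + 14205) - 24538 = 39695 - 24538 = 15157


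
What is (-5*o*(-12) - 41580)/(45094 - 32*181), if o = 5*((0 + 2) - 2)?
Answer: -20790/19651 ≈ -1.0580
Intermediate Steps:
o = 0 (o = 5*(2 - 2) = 5*0 = 0)
(-5*o*(-12) - 41580)/(45094 - 32*181) = (-5*0*(-12) - 41580)/(45094 - 32*181) = (0*(-12) - 41580)/(45094 - 5792) = (0 - 41580)/39302 = -41580*1/39302 = -20790/19651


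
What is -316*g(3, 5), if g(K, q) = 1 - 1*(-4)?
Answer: -1580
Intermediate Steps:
g(K, q) = 5 (g(K, q) = 1 + 4 = 5)
-316*g(3, 5) = -316*5 = -1580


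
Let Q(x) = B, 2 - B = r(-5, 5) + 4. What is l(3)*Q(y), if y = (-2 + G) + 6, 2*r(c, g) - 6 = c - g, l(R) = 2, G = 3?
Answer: 0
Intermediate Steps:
r(c, g) = 3 + c/2 - g/2 (r(c, g) = 3 + (c - g)/2 = 3 + (c/2 - g/2) = 3 + c/2 - g/2)
y = 7 (y = (-2 + 3) + 6 = 1 + 6 = 7)
B = 0 (B = 2 - ((3 + (½)*(-5) - ½*5) + 4) = 2 - ((3 - 5/2 - 5/2) + 4) = 2 - (-2 + 4) = 2 - 1*2 = 2 - 2 = 0)
Q(x) = 0
l(3)*Q(y) = 2*0 = 0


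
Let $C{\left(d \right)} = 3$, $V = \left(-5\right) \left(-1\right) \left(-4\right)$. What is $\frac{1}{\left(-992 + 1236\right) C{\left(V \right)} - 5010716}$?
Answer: $- \frac{1}{5009984} \approx -1.996 \cdot 10^{-7}$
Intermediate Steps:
$V = -20$ ($V = 5 \left(-4\right) = -20$)
$\frac{1}{\left(-992 + 1236\right) C{\left(V \right)} - 5010716} = \frac{1}{\left(-992 + 1236\right) 3 - 5010716} = \frac{1}{244 \cdot 3 - 5010716} = \frac{1}{732 - 5010716} = \frac{1}{-5009984} = - \frac{1}{5009984}$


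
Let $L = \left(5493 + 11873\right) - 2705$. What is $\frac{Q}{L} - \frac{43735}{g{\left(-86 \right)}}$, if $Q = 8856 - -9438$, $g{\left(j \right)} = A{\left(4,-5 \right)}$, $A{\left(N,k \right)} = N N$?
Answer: $- \frac{213635377}{78192} \approx -2732.2$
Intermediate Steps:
$A{\left(N,k \right)} = N^{2}$
$g{\left(j \right)} = 16$ ($g{\left(j \right)} = 4^{2} = 16$)
$Q = 18294$ ($Q = 8856 + 9438 = 18294$)
$L = 14661$ ($L = 17366 - 2705 = 14661$)
$\frac{Q}{L} - \frac{43735}{g{\left(-86 \right)}} = \frac{18294}{14661} - \frac{43735}{16} = 18294 \cdot \frac{1}{14661} - \frac{43735}{16} = \frac{6098}{4887} - \frac{43735}{16} = - \frac{213635377}{78192}$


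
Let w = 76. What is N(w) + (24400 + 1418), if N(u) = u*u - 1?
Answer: 31593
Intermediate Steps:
N(u) = -1 + u² (N(u) = u² - 1 = -1 + u²)
N(w) + (24400 + 1418) = (-1 + 76²) + (24400 + 1418) = (-1 + 5776) + 25818 = 5775 + 25818 = 31593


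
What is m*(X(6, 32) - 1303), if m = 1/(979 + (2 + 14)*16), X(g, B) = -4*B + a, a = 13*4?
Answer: -1379/1235 ≈ -1.1166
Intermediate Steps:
a = 52
X(g, B) = 52 - 4*B (X(g, B) = -4*B + 52 = 52 - 4*B)
m = 1/1235 (m = 1/(979 + 16*16) = 1/(979 + 256) = 1/1235 ≈ 0.00080972)
m*(X(6, 32) - 1303) = ((52 - 4*32) - 1303)/1235 = ((52 - 128) - 1303)/1235 = (-76 - 1303)/1235 = (1/1235)*(-1379) = -1379/1235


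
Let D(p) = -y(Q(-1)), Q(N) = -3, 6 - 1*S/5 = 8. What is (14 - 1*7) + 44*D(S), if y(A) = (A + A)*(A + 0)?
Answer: -785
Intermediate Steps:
S = -10 (S = 30 - 5*8 = 30 - 40 = -10)
y(A) = 2*A² (y(A) = (2*A)*A = 2*A²)
D(p) = -18 (D(p) = -2*(-3)² = -2*9 = -1*18 = -18)
(14 - 1*7) + 44*D(S) = (14 - 1*7) + 44*(-18) = (14 - 7) - 792 = 7 - 792 = -785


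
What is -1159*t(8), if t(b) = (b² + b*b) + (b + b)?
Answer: -166896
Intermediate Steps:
t(b) = 2*b + 2*b² (t(b) = (b² + b²) + 2*b = 2*b² + 2*b = 2*b + 2*b²)
-1159*t(8) = -2318*8*(1 + 8) = -2318*8*9 = -1159*144 = -166896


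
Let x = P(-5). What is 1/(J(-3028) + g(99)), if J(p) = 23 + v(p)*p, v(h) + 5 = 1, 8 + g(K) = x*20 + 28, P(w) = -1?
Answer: 1/12135 ≈ 8.2406e-5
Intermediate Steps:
x = -1
g(K) = 0 (g(K) = -8 + (-1*20 + 28) = -8 + (-20 + 28) = -8 + 8 = 0)
v(h) = -4 (v(h) = -5 + 1 = -4)
J(p) = 23 - 4*p
1/(J(-3028) + g(99)) = 1/((23 - 4*(-3028)) + 0) = 1/((23 + 12112) + 0) = 1/(12135 + 0) = 1/12135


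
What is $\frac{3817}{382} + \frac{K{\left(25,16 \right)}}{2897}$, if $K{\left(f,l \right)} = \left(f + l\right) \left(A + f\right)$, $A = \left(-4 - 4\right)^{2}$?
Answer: $\frac{12451767}{1106654} \approx 11.252$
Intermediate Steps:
$A = 64$ ($A = \left(-8\right)^{2} = 64$)
$K{\left(f,l \right)} = \left(64 + f\right) \left(f + l\right)$ ($K{\left(f,l \right)} = \left(f + l\right) \left(64 + f\right) = \left(64 + f\right) \left(f + l\right)$)
$\frac{3817}{382} + \frac{K{\left(25,16 \right)}}{2897} = \frac{3817}{382} + \frac{25^{2} + 64 \cdot 25 + 64 \cdot 16 + 25 \cdot 16}{2897} = 3817 \cdot \frac{1}{382} + \left(625 + 1600 + 1024 + 400\right) \frac{1}{2897} = \frac{3817}{382} + 3649 \cdot \frac{1}{2897} = \frac{3817}{382} + \frac{3649}{2897} = \frac{12451767}{1106654}$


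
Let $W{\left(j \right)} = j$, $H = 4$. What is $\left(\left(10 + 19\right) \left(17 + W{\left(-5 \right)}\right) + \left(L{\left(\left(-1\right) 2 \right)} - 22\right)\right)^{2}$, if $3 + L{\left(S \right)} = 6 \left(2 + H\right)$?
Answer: $128881$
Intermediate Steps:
$L{\left(S \right)} = 33$ ($L{\left(S \right)} = -3 + 6 \left(2 + 4\right) = -3 + 6 \cdot 6 = -3 + 36 = 33$)
$\left(\left(10 + 19\right) \left(17 + W{\left(-5 \right)}\right) + \left(L{\left(\left(-1\right) 2 \right)} - 22\right)\right)^{2} = \left(\left(10 + 19\right) \left(17 - 5\right) + \left(33 - 22\right)\right)^{2} = \left(29 \cdot 12 + 11\right)^{2} = \left(348 + 11\right)^{2} = 359^{2} = 128881$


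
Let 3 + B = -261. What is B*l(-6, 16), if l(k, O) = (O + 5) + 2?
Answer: -6072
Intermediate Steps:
B = -264 (B = -3 - 261 = -264)
l(k, O) = 7 + O (l(k, O) = (5 + O) + 2 = 7 + O)
B*l(-6, 16) = -264*(7 + 16) = -264*23 = -6072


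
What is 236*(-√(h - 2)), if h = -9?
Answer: -236*I*√11 ≈ -782.72*I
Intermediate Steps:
236*(-√(h - 2)) = 236*(-√(-9 - 2)) = 236*(-√(-11)) = 236*(-I*√11) = -236*I*√11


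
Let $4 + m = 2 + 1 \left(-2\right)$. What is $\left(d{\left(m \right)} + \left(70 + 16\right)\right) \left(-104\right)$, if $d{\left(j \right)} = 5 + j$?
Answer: $-9048$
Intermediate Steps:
$m = -4$ ($m = -4 + \left(2 + 1 \left(-2\right)\right) = -4 + \left(2 - 2\right) = -4 + 0 = -4$)
$\left(d{\left(m \right)} + \left(70 + 16\right)\right) \left(-104\right) = \left(\left(5 - 4\right) + \left(70 + 16\right)\right) \left(-104\right) = \left(1 + 86\right) \left(-104\right) = 87 \left(-104\right) = -9048$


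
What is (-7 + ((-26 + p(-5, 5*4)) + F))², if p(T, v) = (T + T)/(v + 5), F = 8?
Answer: 16129/25 ≈ 645.16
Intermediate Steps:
p(T, v) = 2*T/(5 + v) (p(T, v) = (2*T)/(5 + v) = 2*T/(5 + v))
(-7 + ((-26 + p(-5, 5*4)) + F))² = (-7 + ((-26 + 2*(-5)/(5 + 5*4)) + 8))² = (-7 + ((-26 + 2*(-5)/(5 + 20)) + 8))² = (-7 + ((-26 + 2*(-5)/25) + 8))² = (-7 + ((-26 + 2*(-5)*(1/25)) + 8))² = (-7 + ((-26 - ⅖) + 8))² = (-7 + (-132/5 + 8))² = (-7 - 92/5)² = (-127/5)² = 16129/25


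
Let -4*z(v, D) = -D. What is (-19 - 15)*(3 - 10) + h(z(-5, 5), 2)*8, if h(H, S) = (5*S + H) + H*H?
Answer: 681/2 ≈ 340.50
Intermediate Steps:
z(v, D) = D/4 (z(v, D) = -(-1)*D/4 = D/4)
h(H, S) = H + H**2 + 5*S (h(H, S) = (H + 5*S) + H**2 = H + H**2 + 5*S)
(-19 - 15)*(3 - 10) + h(z(-5, 5), 2)*8 = (-19 - 15)*(3 - 10) + ((1/4)*5 + ((1/4)*5)**2 + 5*2)*8 = -34*(-7) + (5/4 + (5/4)**2 + 10)*8 = 238 + (5/4 + 25/16 + 10)*8 = 238 + (205/16)*8 = 238 + 205/2 = 681/2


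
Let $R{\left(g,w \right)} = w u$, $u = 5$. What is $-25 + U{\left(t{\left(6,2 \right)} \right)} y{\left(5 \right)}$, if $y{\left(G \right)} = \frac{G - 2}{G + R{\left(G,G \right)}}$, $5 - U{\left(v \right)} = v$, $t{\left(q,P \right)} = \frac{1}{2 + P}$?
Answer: $- \frac{981}{40} \approx -24.525$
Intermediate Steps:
$U{\left(v \right)} = 5 - v$
$R{\left(g,w \right)} = 5 w$ ($R{\left(g,w \right)} = w 5 = 5 w$)
$y{\left(G \right)} = \frac{-2 + G}{6 G}$ ($y{\left(G \right)} = \frac{G - 2}{G + 5 G} = \frac{-2 + G}{6 G}$)
$-25 + U{\left(t{\left(6,2 \right)} \right)} y{\left(5 \right)} = -25 + \left(5 - \frac{1}{2 + 2}\right) \frac{-2 + 5}{6 \cdot 5} = -25 + \left(5 - \frac{1}{4}\right) \frac{1}{6} \cdot \frac{1}{5} \cdot 3 = -25 + \left(5 - \frac{1}{4}\right) \frac{1}{10} = -25 + \frac{19}{4} \cdot \frac{1}{10} = -25 + \frac{19}{40} = - \frac{981}{40}$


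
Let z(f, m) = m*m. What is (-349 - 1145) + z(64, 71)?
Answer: 3547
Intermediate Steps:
z(f, m) = m²
(-349 - 1145) + z(64, 71) = (-349 - 1145) + 71² = -1494 + 5041 = 3547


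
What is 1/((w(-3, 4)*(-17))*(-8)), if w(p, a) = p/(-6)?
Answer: 1/68 ≈ 0.014706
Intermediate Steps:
w(p, a) = -p/6 (w(p, a) = p*(-⅙) = -p/6)
1/((w(-3, 4)*(-17))*(-8)) = 1/((-⅙*(-3)*(-17))*(-8)) = 1/(((½)*(-17))*(-8)) = 1/(-17/2*(-8)) = 1/68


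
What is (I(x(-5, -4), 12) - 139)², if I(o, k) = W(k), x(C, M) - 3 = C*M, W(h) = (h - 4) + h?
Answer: 14161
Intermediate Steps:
W(h) = -4 + 2*h (W(h) = (-4 + h) + h = -4 + 2*h)
x(C, M) = 3 + C*M
I(o, k) = -4 + 2*k
(I(x(-5, -4), 12) - 139)² = ((-4 + 2*12) - 139)² = ((-4 + 24) - 139)² = (20 - 139)² = (-119)² = 14161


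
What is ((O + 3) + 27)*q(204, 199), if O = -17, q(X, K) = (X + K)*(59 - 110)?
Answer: -267189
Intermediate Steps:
q(X, K) = -51*K - 51*X (q(X, K) = (K + X)*(-51) = -51*K - 51*X)
((O + 3) + 27)*q(204, 199) = ((-17 + 3) + 27)*(-51*199 - 51*204) = (-14 + 27)*(-10149 - 10404) = 13*(-20553) = -267189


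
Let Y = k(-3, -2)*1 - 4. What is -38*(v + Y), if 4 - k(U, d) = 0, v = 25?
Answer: -950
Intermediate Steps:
k(U, d) = 4 (k(U, d) = 4 - 1*0 = 4 + 0 = 4)
Y = 0 (Y = 4*1 - 4 = 4 - 4 = 0)
-38*(v + Y) = -38*(25 + 0) = -38*25 = -950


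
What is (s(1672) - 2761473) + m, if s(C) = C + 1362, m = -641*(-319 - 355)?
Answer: -2326405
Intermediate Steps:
m = 432034 (m = -641*(-674) = 432034)
s(C) = 1362 + C
(s(1672) - 2761473) + m = ((1362 + 1672) - 2761473) + 432034 = (3034 - 2761473) + 432034 = -2758439 + 432034 = -2326405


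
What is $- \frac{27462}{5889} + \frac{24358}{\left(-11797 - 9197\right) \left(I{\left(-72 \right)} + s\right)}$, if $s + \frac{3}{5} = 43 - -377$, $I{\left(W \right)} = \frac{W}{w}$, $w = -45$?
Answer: $- \frac{40477602875}{8674962231} \approx -4.666$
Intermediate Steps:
$I{\left(W \right)} = - \frac{W}{45}$ ($I{\left(W \right)} = \frac{W}{-45} = W \left(- \frac{1}{45}\right) = - \frac{W}{45}$)
$s = \frac{2097}{5}$ ($s = - \frac{3}{5} + \left(43 - -377\right) = - \frac{3}{5} + \left(43 + 377\right) = - \frac{3}{5} + 420 = \frac{2097}{5} \approx 419.4$)
$- \frac{27462}{5889} + \frac{24358}{\left(-11797 - 9197\right) \left(I{\left(-72 \right)} + s\right)} = - \frac{27462}{5889} + \frac{24358}{\left(-11797 - 9197\right) \left(\left(- \frac{1}{45}\right) \left(-72\right) + \frac{2097}{5}\right)} = \left(-27462\right) \frac{1}{5889} + \frac{24358}{\left(-20994\right) \left(\frac{8}{5} + \frac{2097}{5}\right)} = - \frac{9154}{1963} + \frac{24358}{\left(-20994\right) 421} = - \frac{9154}{1963} + \frac{24358}{-8838474} = - \frac{9154}{1963} + 24358 \left(- \frac{1}{8838474}\right) = - \frac{9154}{1963} - \frac{12179}{4419237} = - \frac{40477602875}{8674962231}$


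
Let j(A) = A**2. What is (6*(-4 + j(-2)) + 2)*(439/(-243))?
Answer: -878/243 ≈ -3.6132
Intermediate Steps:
(6*(-4 + j(-2)) + 2)*(439/(-243)) = (6*(-4 + (-2)**2) + 2)*(439/(-243)) = (6*(-4 + 4) + 2)*(439*(-1/243)) = (6*0 + 2)*(-439/243) = (0 + 2)*(-439/243) = 2*(-439/243) = -878/243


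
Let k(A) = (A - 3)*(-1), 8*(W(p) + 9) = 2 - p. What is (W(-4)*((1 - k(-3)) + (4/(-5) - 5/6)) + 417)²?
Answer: 356039161/1600 ≈ 2.2252e+5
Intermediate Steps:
W(p) = -35/4 - p/8 (W(p) = -9 + (2 - p)/8 = -9 + (¼ - p/8) = -35/4 - p/8)
k(A) = 3 - A (k(A) = (-3 + A)*(-1) = 3 - A)
(W(-4)*((1 - k(-3)) + (4/(-5) - 5/6)) + 417)² = ((-35/4 - ⅛*(-4))*((1 - (3 - 1*(-3))) + (4/(-5) - 5/6)) + 417)² = ((-35/4 + ½)*((1 - (3 + 3)) + (4*(-⅕) - 5*⅙)) + 417)² = (-33*((1 - 1*6) + (-⅘ - ⅚))/4 + 417)² = (-33*((1 - 6) - 49/30)/4 + 417)² = (-33*(-5 - 49/30)/4 + 417)² = (-33/4*(-199/30) + 417)² = (2189/40 + 417)² = (18869/40)² = 356039161/1600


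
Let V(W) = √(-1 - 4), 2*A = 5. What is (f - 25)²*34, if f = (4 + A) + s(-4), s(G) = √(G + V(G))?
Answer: 17*(37 - 2*√(-4 + I*√5))²/2 ≈ 10822.0 - 2530.0*I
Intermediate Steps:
A = 5/2 (A = (½)*5 = 5/2 ≈ 2.5000)
V(W) = I*√5 (V(W) = √(-5) = I*√5)
s(G) = √(G + I*√5)
f = 13/2 + √(-4 + I*√5) (f = (4 + 5/2) + √(-4 + I*√5) = 13/2 + √(-4 + I*√5) ≈ 7.0397 + 2.0715*I)
(f - 25)²*34 = ((13/2 + √(-4 + I*√5)) - 25)²*34 = (-37/2 + √(-4 + I*√5))²*34 = 34*(-37/2 + √(-4 + I*√5))²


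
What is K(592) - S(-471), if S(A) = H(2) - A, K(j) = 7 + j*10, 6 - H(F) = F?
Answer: 5452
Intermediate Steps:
H(F) = 6 - F
K(j) = 7 + 10*j
S(A) = 4 - A (S(A) = (6 - 1*2) - A = (6 - 2) - A = 4 - A)
K(592) - S(-471) = (7 + 10*592) - (4 - 1*(-471)) = (7 + 5920) - (4 + 471) = 5927 - 1*475 = 5927 - 475 = 5452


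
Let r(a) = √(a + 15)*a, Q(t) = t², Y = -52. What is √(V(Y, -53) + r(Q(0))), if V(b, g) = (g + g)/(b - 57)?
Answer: √11554/109 ≈ 0.98614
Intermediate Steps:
V(b, g) = 2*g/(-57 + b) (V(b, g) = (2*g)/(-57 + b) = 2*g/(-57 + b))
r(a) = a*√(15 + a) (r(a) = √(15 + a)*a = a*√(15 + a))
√(V(Y, -53) + r(Q(0))) = √(2*(-53)/(-57 - 52) + 0²*√(15 + 0²)) = √(2*(-53)/(-109) + 0*√(15 + 0)) = √(2*(-53)*(-1/109) + 0*√15) = √(106/109 + 0) = √(106/109) = √11554/109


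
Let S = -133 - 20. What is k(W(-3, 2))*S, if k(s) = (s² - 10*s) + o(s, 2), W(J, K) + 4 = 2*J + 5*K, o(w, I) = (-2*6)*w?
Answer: 0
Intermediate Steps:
o(w, I) = -12*w
W(J, K) = -4 + 2*J + 5*K (W(J, K) = -4 + (2*J + 5*K) = -4 + 2*J + 5*K)
k(s) = s² - 22*s (k(s) = (s² - 10*s) - 12*s = s² - 22*s)
S = -153
k(W(-3, 2))*S = ((-4 + 2*(-3) + 5*2)*(-22 + (-4 + 2*(-3) + 5*2)))*(-153) = ((-4 - 6 + 10)*(-22 + (-4 - 6 + 10)))*(-153) = (0*(-22 + 0))*(-153) = (0*(-22))*(-153) = 0*(-153) = 0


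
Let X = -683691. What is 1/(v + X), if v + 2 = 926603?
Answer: 1/242910 ≈ 4.1168e-6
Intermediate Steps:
v = 926601 (v = -2 + 926603 = 926601)
1/(v + X) = 1/(926601 - 683691) = 1/242910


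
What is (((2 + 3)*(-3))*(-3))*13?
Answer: 585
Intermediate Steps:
(((2 + 3)*(-3))*(-3))*13 = ((5*(-3))*(-3))*13 = -15*(-3)*13 = 45*13 = 585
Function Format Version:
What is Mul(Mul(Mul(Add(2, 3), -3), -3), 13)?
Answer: 585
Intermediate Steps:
Mul(Mul(Mul(Add(2, 3), -3), -3), 13) = Mul(Mul(Mul(5, -3), -3), 13) = Mul(Mul(-15, -3), 13) = Mul(45, 13) = 585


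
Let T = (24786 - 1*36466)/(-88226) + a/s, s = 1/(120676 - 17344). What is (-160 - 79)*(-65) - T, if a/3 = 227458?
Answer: -3110454153031369/44113 ≈ -7.0511e+10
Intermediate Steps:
a = 682374 (a = 3*227458 = 682374)
s = 1/103332 ≈ 9.6775e-6
T = 3110454838326824/44113 (T = (24786 - 1*36466)/(-88226) + 682374/(1/103332) = (24786 - 36466)*(-1/88226) + 682374*103332 = -11680*(-1/88226) + 70511070168 = 5840/44113 + 70511070168 = 3110454838326824/44113 ≈ 7.0511e+10)
(-160 - 79)*(-65) - T = (-160 - 79)*(-65) - 1*3110454838326824/44113 = -239*(-65) - 3110454838326824/44113 = 15535 - 3110454838326824/44113 = -3110454153031369/44113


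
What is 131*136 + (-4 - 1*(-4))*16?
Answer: 17816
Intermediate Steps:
131*136 + (-4 - 1*(-4))*16 = 17816 + (-4 + 4)*16 = 17816 + 0*16 = 17816 + 0 = 17816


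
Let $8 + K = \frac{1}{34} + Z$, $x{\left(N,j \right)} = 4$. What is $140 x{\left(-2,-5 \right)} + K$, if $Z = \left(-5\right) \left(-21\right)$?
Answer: $\frac{22339}{34} \approx 657.03$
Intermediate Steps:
$Z = 105$
$K = \frac{3299}{34}$ ($K = -8 + \left(\frac{1}{34} + 105\right) = -8 + \frac{3571}{34} = \frac{3299}{34} \approx 97.029$)
$140 x{\left(-2,-5 \right)} + K = 140 \cdot 4 + \frac{3299}{34} = 560 + \frac{3299}{34} = \frac{22339}{34}$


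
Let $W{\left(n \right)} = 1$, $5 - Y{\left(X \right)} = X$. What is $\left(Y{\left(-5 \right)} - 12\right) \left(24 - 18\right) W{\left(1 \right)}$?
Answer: $-12$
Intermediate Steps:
$Y{\left(X \right)} = 5 - X$
$\left(Y{\left(-5 \right)} - 12\right) \left(24 - 18\right) W{\left(1 \right)} = \left(\left(5 - -5\right) - 12\right) \left(24 - 18\right) 1 = \left(\left(5 + 5\right) - 12\right) \left(24 - 18\right) 1 = \left(10 - 12\right) 6 \cdot 1 = \left(-2\right) 6 \cdot 1 = \left(-12\right) 1 = -12$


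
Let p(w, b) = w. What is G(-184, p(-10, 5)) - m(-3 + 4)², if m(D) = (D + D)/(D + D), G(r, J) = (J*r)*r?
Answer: -338561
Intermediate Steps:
G(r, J) = J*r²
m(D) = 1 (m(D) = (2*D)/((2*D)) = (2*D)*(1/(2*D)) = 1)
G(-184, p(-10, 5)) - m(-3 + 4)² = -10*(-184)² - 1*1² = -10*33856 - 1*1 = -338560 - 1 = -338561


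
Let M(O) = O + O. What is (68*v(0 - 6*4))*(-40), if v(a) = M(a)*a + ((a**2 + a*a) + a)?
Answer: -6201600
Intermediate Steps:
M(O) = 2*O
v(a) = a + 4*a**2 (v(a) = (2*a)*a + ((a**2 + a*a) + a) = 2*a**2 + ((a**2 + a**2) + a) = 2*a**2 + (2*a**2 + a) = 2*a**2 + (a + 2*a**2) = a + 4*a**2)
(68*v(0 - 6*4))*(-40) = (68*((0 - 6*4)*(1 + 4*(0 - 6*4))))*(-40) = (68*((0 - 1*24)*(1 + 4*(0 - 1*24))))*(-40) = (68*((0 - 24)*(1 + 4*(0 - 24))))*(-40) = (68*(-24*(1 + 4*(-24))))*(-40) = (68*(-24*(1 - 96)))*(-40) = (68*(-24*(-95)))*(-40) = (68*2280)*(-40) = 155040*(-40) = -6201600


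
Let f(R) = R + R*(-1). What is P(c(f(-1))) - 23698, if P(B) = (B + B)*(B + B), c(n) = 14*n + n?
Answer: -23698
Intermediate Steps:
f(R) = 0 (f(R) = R - R = 0)
c(n) = 15*n
P(B) = 4*B² (P(B) = (2*B)*(2*B) = 4*B²)
P(c(f(-1))) - 23698 = 4*(15*0)² - 23698 = 4*0² - 23698 = 4*0 - 23698 = 0 - 23698 = -23698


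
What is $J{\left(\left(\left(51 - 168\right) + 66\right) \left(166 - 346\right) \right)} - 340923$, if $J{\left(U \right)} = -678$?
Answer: $-341601$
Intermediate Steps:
$J{\left(\left(\left(51 - 168\right) + 66\right) \left(166 - 346\right) \right)} - 340923 = -678 - 340923 = -341601$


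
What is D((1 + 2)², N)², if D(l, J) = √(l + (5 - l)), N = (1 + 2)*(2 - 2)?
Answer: 5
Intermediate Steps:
N = 0 (N = 3*0 = 0)
D(l, J) = √5
D((1 + 2)², N)² = (√5)² = 5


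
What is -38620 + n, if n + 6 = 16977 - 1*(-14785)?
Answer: -6864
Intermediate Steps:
n = 31756 (n = -6 + (16977 - 1*(-14785)) = -6 + (16977 + 14785) = -6 + 31762 = 31756)
-38620 + n = -38620 + 31756 = -6864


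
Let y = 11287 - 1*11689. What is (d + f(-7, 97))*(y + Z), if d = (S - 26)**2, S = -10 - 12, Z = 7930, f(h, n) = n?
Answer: 18074728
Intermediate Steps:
y = -402 (y = 11287 - 11689 = -402)
S = -22
d = 2304 (d = (-22 - 26)**2 = (-48)**2 = 2304)
(d + f(-7, 97))*(y + Z) = (2304 + 97)*(-402 + 7930) = 2401*7528 = 18074728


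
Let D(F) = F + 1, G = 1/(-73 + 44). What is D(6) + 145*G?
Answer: 2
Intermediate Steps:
G = -1/29 (G = 1/(-29) = -1/29 ≈ -0.034483)
D(F) = 1 + F
D(6) + 145*G = (1 + 6) + 145*(-1/29) = 7 - 5 = 2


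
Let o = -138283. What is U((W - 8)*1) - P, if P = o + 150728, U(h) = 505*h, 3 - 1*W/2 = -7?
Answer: -6385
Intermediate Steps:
W = 20 (W = 6 - 2*(-7) = 6 + 14 = 20)
P = 12445 (P = -138283 + 150728 = 12445)
U((W - 8)*1) - P = 505*((20 - 8)*1) - 1*12445 = 505*(12*1) - 12445 = 505*12 - 12445 = 6060 - 12445 = -6385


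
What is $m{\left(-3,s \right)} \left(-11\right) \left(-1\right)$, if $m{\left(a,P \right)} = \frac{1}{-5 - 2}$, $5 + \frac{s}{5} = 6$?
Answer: $- \frac{11}{7} \approx -1.5714$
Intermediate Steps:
$s = 5$ ($s = -25 + 5 \cdot 6 = -25 + 30 = 5$)
$m{\left(a,P \right)} = - \frac{1}{7}$ ($m{\left(a,P \right)} = \frac{1}{-7} = - \frac{1}{7}$)
$m{\left(-3,s \right)} \left(-11\right) \left(-1\right) = \left(- \frac{1}{7}\right) \left(-11\right) \left(-1\right) = \frac{11}{7} \left(-1\right) = - \frac{11}{7}$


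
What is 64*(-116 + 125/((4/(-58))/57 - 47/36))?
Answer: -351125504/25921 ≈ -13546.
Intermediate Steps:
64*(-116 + 125/((4/(-58))/57 - 47/36)) = 64*(-116 + 125/((4*(-1/58))*(1/57) - 47*1/36)) = 64*(-116 + 125/(-2/29*1/57 - 47/36)) = 64*(-116 + 125/(-2/1653 - 47/36)) = 64*(-116 + 125/(-25921/19836)) = 64*(-116 + 125*(-19836/25921)) = 64*(-116 - 2479500/25921) = 64*(-5486336/25921) = -351125504/25921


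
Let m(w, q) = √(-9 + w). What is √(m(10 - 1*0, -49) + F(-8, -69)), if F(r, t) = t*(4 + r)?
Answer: √277 ≈ 16.643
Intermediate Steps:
√(m(10 - 1*0, -49) + F(-8, -69)) = √(√(-9 + (10 - 1*0)) - 69*(4 - 8)) = √(√(-9 + (10 + 0)) - 69*(-4)) = √(√(-9 + 10) + 276) = √(√1 + 276) = √(1 + 276) = √277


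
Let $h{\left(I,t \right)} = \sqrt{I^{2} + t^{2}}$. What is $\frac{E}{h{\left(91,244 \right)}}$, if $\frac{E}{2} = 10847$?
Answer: $\frac{21694 \sqrt{67817}}{67817} \approx 83.305$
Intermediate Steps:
$E = 21694$ ($E = 2 \cdot 10847 = 21694$)
$\frac{E}{h{\left(91,244 \right)}} = \frac{21694}{\sqrt{91^{2} + 244^{2}}} = \frac{21694}{\sqrt{8281 + 59536}} = \frac{21694}{\sqrt{67817}} = 21694 \frac{\sqrt{67817}}{67817} = \frac{21694 \sqrt{67817}}{67817}$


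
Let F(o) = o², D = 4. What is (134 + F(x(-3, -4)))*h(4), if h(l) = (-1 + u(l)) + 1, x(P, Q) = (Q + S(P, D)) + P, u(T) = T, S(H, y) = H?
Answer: 936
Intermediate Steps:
x(P, Q) = Q + 2*P (x(P, Q) = (Q + P) + P = (P + Q) + P = Q + 2*P)
h(l) = l (h(l) = (-1 + l) + 1 = l)
(134 + F(x(-3, -4)))*h(4) = (134 + (-4 + 2*(-3))²)*4 = (134 + (-4 - 6)²)*4 = (134 + (-10)²)*4 = (134 + 100)*4 = 234*4 = 936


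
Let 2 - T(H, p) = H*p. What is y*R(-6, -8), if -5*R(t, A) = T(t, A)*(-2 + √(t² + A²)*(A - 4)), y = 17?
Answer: -95404/5 ≈ -19081.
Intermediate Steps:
T(H, p) = 2 - H*p
R(t, A) = -(-2 + √(A² + t²)*(-4 + A))*(2 - A*t)/5 (R(t, A) = -(2 - t*A)*(-2 + √(t² + A²)*(A - 4))/5 = -(2 - A*t)*(-2 + √(A² + t²)*(-4 + A))/5 = -(-2 + √(A² + t²)*(-4 + A))*(2 - A*t)/5)
y*R(-6, -8) = 17*(-(-2 - 8*(-6))*(2 + 4*√((-8)² + (-6)²) - 1*(-8)*√((-8)² + (-6)²))/5) = 17*(-(-2 + 48)*(2 + 4*√(64 + 36) - 1*(-8)*√(64 + 36))/5) = 17*(-⅕*46*(2 + 4*√100 - 1*(-8)*√100)) = 17*(-⅕*46*(2 + 4*10 - 1*(-8)*10)) = 17*(-⅕*46*(2 + 40 + 80)) = 17*(-⅕*46*122) = 17*(-5612/5) = -95404/5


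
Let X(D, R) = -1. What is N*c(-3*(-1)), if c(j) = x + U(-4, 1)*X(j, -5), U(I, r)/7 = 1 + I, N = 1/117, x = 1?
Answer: 22/117 ≈ 0.18803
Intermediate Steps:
N = 1/117 ≈ 0.0085470
U(I, r) = 7 + 7*I (U(I, r) = 7*(1 + I) = 7 + 7*I)
c(j) = 22 (c(j) = 1 + (7 + 7*(-4))*(-1) = 1 + (7 - 28)*(-1) = 1 - 21*(-1) = 1 + 21 = 22)
N*c(-3*(-1)) = (1/117)*22 = 22/117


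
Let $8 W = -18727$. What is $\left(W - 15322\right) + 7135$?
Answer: $- \frac{84223}{8} \approx -10528.0$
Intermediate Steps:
$W = - \frac{18727}{8}$ ($W = \frac{1}{8} \left(-18727\right) = - \frac{18727}{8} \approx -2340.9$)
$\left(W - 15322\right) + 7135 = \left(- \frac{18727}{8} - 15322\right) + 7135 = - \frac{141303}{8} + 7135 = - \frac{84223}{8}$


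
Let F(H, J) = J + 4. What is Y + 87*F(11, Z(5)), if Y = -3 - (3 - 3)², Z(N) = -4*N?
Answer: -1395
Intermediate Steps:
F(H, J) = 4 + J
Y = -3 (Y = -3 - 1*0² = -3 - 1*0 = -3 + 0 = -3)
Y + 87*F(11, Z(5)) = -3 + 87*(4 - 4*5) = -3 + 87*(4 - 20) = -3 + 87*(-16) = -3 - 1392 = -1395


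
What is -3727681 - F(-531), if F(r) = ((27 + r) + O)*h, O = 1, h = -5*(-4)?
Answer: -3717621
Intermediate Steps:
h = 20
F(r) = 560 + 20*r (F(r) = ((27 + r) + 1)*20 = (28 + r)*20 = 560 + 20*r)
-3727681 - F(-531) = -3727681 - (560 + 20*(-531)) = -3727681 - (560 - 10620) = -3727681 - 1*(-10060) = -3727681 + 10060 = -3717621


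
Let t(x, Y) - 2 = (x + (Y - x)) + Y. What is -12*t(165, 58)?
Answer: -1416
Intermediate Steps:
t(x, Y) = 2 + 2*Y (t(x, Y) = 2 + ((x + (Y - x)) + Y) = 2 + (Y + Y) = 2 + 2*Y)
-12*t(165, 58) = -12*(2 + 2*58) = -12*(2 + 116) = -12*118 = -1416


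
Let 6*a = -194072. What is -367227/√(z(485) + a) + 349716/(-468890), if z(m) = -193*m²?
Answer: -174858/234445 + 367227*I*√408876933/136292311 ≈ -0.74584 + 54.483*I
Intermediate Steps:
a = -97036/3 (a = (⅙)*(-194072) = -97036/3 ≈ -32345.)
-367227/√(z(485) + a) + 349716/(-468890) = -367227/√(-193*485² - 97036/3) + 349716/(-468890) = -367227/√(-193*235225 - 97036/3) + 349716*(-1/468890) = -367227/√(-45398425 - 97036/3) - 174858/234445 = -367227*(-I*√408876933/136292311) - 174858/234445 = -(-367227)*I*√408876933/136292311 - 174858/234445 = 367227*I*√408876933/136292311 - 174858/234445 = -174858/234445 + 367227*I*√408876933/136292311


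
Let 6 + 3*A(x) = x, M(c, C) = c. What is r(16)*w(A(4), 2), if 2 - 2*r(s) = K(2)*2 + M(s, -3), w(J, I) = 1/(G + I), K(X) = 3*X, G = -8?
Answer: 13/6 ≈ 2.1667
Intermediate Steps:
A(x) = -2 + x/3
w(J, I) = 1/(-8 + I)
r(s) = -5 - s/2 (r(s) = 1 - ((3*2)*2 + s)/2 = 1 - (6*2 + s)/2 = 1 - (12 + s)/2 = 1 + (-6 - s/2) = -5 - s/2)
r(16)*w(A(4), 2) = (-5 - ½*16)/(-8 + 2) = (-5 - 8)/(-6) = -13*(-⅙) = 13/6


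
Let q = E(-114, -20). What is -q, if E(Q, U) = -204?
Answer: 204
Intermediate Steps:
q = -204
-q = -1*(-204) = 204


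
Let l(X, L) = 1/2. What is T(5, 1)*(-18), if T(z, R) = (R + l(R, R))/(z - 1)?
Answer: -27/4 ≈ -6.7500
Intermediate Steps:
l(X, L) = ½
T(z, R) = (½ + R)/(-1 + z) (T(z, R) = (R + ½)/(z - 1) = (½ + R)/(-1 + z))
T(5, 1)*(-18) = ((½ + 1)/(-1 + 5))*(-18) = ((3/2)/4)*(-18) = ((¼)*(3/2))*(-18) = (3/8)*(-18) = -27/4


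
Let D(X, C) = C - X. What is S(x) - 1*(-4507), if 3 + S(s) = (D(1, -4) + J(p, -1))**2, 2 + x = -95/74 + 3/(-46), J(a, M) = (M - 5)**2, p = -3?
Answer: 5465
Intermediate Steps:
J(a, M) = (-5 + M)**2
x = -2850/851 (x = -2 + (-95/74 + 3/(-46)) = -2 + (-95*1/74 + 3*(-1/46)) = -2 + (-95/74 - 3/46) = -2 - 1148/851 = -2850/851 ≈ -3.3490)
S(s) = 958 (S(s) = -3 + ((-4 - 1*1) + (-5 - 1)**2)**2 = -3 + ((-4 - 1) + (-6)**2)**2 = -3 + (-5 + 36)**2 = -3 + 31**2 = -3 + 961 = 958)
S(x) - 1*(-4507) = 958 - 1*(-4507) = 958 + 4507 = 5465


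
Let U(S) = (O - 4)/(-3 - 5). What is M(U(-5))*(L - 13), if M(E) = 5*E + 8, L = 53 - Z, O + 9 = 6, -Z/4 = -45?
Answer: -3465/2 ≈ -1732.5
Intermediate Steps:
Z = 180 (Z = -4*(-45) = 180)
O = -3 (O = -9 + 6 = -3)
L = -127 (L = 53 - 1*180 = 53 - 180 = -127)
U(S) = 7/8 (U(S) = (-3 - 4)/(-3 - 5) = -7/(-8) = -7*(-⅛) = 7/8)
M(E) = 8 + 5*E
M(U(-5))*(L - 13) = (8 + 5*(7/8))*(-127 - 13) = (8 + 35/8)*(-140) = (99/8)*(-140) = -3465/2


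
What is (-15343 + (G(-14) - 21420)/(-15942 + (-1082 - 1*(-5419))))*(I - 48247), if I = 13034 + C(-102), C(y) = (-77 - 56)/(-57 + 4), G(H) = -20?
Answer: 66447871453140/123013 ≈ 5.4017e+8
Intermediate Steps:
C(y) = 133/53 (C(y) = -133/(-53) = -133*(-1/53) = 133/53)
I = 690935/53 (I = 13034 + 133/53 = 690935/53 ≈ 13037.)
(-15343 + (G(-14) - 21420)/(-15942 + (-1082 - 1*(-5419))))*(I - 48247) = (-15343 + (-20 - 21420)/(-15942 + (-1082 - 1*(-5419))))*(690935/53 - 48247) = (-15343 - 21440/(-15942 + (-1082 + 5419)))*(-1866156/53) = (-15343 - 21440/(-15942 + 4337))*(-1866156/53) = (-15343 - 21440/(-11605))*(-1866156/53) = (-15343 - 21440*(-1/11605))*(-1866156/53) = (-15343 + 4288/2321)*(-1866156/53) = -35606815/2321*(-1866156/53) = 66447871453140/123013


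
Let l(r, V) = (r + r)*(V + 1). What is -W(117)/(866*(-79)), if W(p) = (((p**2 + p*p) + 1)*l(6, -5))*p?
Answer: -76880232/34207 ≈ -2247.5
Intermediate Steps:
l(r, V) = 2*r*(1 + V) (l(r, V) = (2*r)*(1 + V) = 2*r*(1 + V))
W(p) = p*(-48 - 96*p**2) (W(p) = (((p**2 + p*p) + 1)*(2*6*(1 - 5)))*p = (((p**2 + p**2) + 1)*(2*6*(-4)))*p = ((2*p**2 + 1)*(-48))*p = ((1 + 2*p**2)*(-48))*p = (-48 - 96*p**2)*p = p*(-48 - 96*p**2))
-W(117)/(866*(-79)) = -(-96*117**3 - 48*117)/(866*(-79)) = -(-96*1601613 - 5616)/(-68414) = -(-153754848 - 5616)*(-1)/68414 = -(-153760464)*(-1)/68414 = -1*76880232/34207 = -76880232/34207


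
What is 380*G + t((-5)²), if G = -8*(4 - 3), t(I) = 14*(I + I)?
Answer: -2340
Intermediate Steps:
t(I) = 28*I (t(I) = 14*(2*I) = 28*I)
G = -8 (G = -8*1 = -8)
380*G + t((-5)²) = 380*(-8) + 28*(-5)² = -3040 + 28*25 = -3040 + 700 = -2340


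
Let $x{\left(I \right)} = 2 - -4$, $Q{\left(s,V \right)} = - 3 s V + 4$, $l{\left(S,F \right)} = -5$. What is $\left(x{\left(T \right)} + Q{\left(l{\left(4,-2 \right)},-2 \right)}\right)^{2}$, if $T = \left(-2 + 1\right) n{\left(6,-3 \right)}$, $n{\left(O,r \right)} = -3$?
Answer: $400$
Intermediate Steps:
$Q{\left(s,V \right)} = 4 - 3 V s$ ($Q{\left(s,V \right)} = - 3 V s + 4 = 4 - 3 V s$)
$T = 3$ ($T = \left(-2 + 1\right) \left(-3\right) = \left(-1\right) \left(-3\right) = 3$)
$x{\left(I \right)} = 6$ ($x{\left(I \right)} = 2 + 4 = 6$)
$\left(x{\left(T \right)} + Q{\left(l{\left(4,-2 \right)},-2 \right)}\right)^{2} = \left(6 + \left(4 - \left(-6\right) \left(-5\right)\right)\right)^{2} = \left(6 + \left(4 - 30\right)\right)^{2} = \left(6 - 26\right)^{2} = \left(-20\right)^{2} = 400$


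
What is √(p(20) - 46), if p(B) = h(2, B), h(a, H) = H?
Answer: I*√26 ≈ 5.099*I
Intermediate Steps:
p(B) = B
√(p(20) - 46) = √(20 - 46) = √(-26) = I*√26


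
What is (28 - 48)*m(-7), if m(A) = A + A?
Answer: 280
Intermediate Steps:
m(A) = 2*A
(28 - 48)*m(-7) = (28 - 48)*(2*(-7)) = -20*(-14) = 280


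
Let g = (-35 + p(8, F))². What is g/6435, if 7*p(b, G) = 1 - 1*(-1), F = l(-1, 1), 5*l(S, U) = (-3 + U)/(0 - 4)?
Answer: 6561/35035 ≈ 0.18727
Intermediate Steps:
l(S, U) = 3/20 - U/20 (l(S, U) = ((-3 + U)/(0 - 4))/5 = ((-3 + U)/(-4))/5 = ((-3 + U)*(-¼))/5 = (¾ - U/4)/5 = 3/20 - U/20)
F = ⅒ (F = 3/20 - 1/20*1 = 3/20 - 1/20 = ⅒ ≈ 0.10000)
p(b, G) = 2/7 (p(b, G) = (1 - 1*(-1))/7 = (1 + 1)/7 = (⅐)*2 = 2/7)
g = 59049/49 (g = (-35 + 2/7)² = (-243/7)² = 59049/49 ≈ 1205.1)
g/6435 = (59049/49)/6435 = (59049/49)*(1/6435) = 6561/35035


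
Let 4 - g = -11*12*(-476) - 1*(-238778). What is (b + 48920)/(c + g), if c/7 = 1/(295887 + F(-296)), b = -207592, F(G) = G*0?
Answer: 46948982064/89241294515 ≈ 0.52609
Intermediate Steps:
F(G) = 0
c = 7/295887 (c = 7/(295887 + 0) = 7/295887 ≈ 2.3658e-5)
g = -301606 (g = 4 - (-11*12*(-476) - 1*(-238778)) = 4 - (-132*(-476) + 238778) = 4 - (62832 + 238778) = 4 - 1*301610 = 4 - 301610 = -301606)
(b + 48920)/(c + g) = (-207592 + 48920)/(7/295887 - 301606) = -158672/(-89241294515/295887) = -158672*(-295887/89241294515) = 46948982064/89241294515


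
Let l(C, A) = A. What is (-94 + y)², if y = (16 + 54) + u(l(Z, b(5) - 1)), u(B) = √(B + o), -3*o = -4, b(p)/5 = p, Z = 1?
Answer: 1804/3 - 32*√57 ≈ 359.74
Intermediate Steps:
b(p) = 5*p
o = 4/3 (o = -⅓*(-4) = 4/3 ≈ 1.3333)
u(B) = √(4/3 + B) (u(B) = √(B + 4/3) = √(4/3 + B))
y = 70 + 2*√57/3 (y = (16 + 54) + √(12 + 9*(5*5 - 1))/3 = 70 + √(12 + 9*(25 - 1))/3 = 70 + √(12 + 9*24)/3 = 70 + √(12 + 216)/3 = 70 + √228/3 = 70 + (2*√57)/3 = 70 + 2*√57/3 ≈ 75.033)
(-94 + y)² = (-94 + (70 + 2*√57/3))² = (-24 + 2*√57/3)²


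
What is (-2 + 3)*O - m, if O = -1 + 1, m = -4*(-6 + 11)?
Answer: 20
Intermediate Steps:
m = -20 (m = -4*5 = -20)
O = 0
(-2 + 3)*O - m = (-2 + 3)*0 - 1*(-20) = 1*0 + 20 = 0 + 20 = 20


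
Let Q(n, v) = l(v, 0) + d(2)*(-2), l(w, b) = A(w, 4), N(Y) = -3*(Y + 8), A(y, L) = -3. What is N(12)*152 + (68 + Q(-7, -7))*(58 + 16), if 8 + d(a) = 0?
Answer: -3126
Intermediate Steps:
d(a) = -8 (d(a) = -8 + 0 = -8)
N(Y) = -24 - 3*Y (N(Y) = -3*(8 + Y) = -24 - 3*Y)
l(w, b) = -3
Q(n, v) = 13 (Q(n, v) = -3 - 8*(-2) = -3 + 16 = 13)
N(12)*152 + (68 + Q(-7, -7))*(58 + 16) = (-24 - 3*12)*152 + (68 + 13)*(58 + 16) = (-24 - 36)*152 + 81*74 = -60*152 + 5994 = -9120 + 5994 = -3126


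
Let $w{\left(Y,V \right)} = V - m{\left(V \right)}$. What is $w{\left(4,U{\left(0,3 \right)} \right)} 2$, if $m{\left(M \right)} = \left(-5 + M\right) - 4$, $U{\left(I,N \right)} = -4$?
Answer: $18$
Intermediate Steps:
$m{\left(M \right)} = -9 + M$
$w{\left(Y,V \right)} = 9$ ($w{\left(Y,V \right)} = V - \left(-9 + V\right) = 9$)
$w{\left(4,U{\left(0,3 \right)} \right)} 2 = 9 \cdot 2 = 18$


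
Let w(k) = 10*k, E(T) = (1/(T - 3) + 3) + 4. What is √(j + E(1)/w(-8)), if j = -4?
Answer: I*√6530/40 ≈ 2.0202*I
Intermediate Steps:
E(T) = 7 + 1/(-3 + T) (E(T) = (1/(-3 + T) + 3) + 4 = (3 + 1/(-3 + T)) + 4 = 7 + 1/(-3 + T))
√(j + E(1)/w(-8)) = √(-4 + ((-20 + 7*1)/(-3 + 1))/((10*(-8)))) = √(-4 + ((-20 + 7)/(-2))/(-80)) = √(-4 - ½*(-13)*(-1/80)) = √(-4 + (13/2)*(-1/80)) = √(-4 - 13/160) = √(-653/160) = I*√6530/40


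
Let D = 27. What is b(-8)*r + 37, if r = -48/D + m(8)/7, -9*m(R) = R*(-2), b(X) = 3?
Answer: 227/7 ≈ 32.429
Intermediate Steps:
m(R) = 2*R/9 (m(R) = -R*(-2)/9 = -(-2)*R/9 = 2*R/9)
r = -32/21 (r = -48/27 + ((2/9)*8)/7 = -48*1/27 + (16/9)*(⅐) = -16/9 + 16/63 = -32/21 ≈ -1.5238)
b(-8)*r + 37 = 3*(-32/21) + 37 = -32/7 + 37 = 227/7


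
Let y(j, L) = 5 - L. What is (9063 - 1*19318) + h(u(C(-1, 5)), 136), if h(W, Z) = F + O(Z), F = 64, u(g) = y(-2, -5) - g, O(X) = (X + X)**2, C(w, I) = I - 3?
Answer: 63793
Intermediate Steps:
C(w, I) = -3 + I
O(X) = 4*X**2 (O(X) = (2*X)**2 = 4*X**2)
u(g) = 10 - g (u(g) = (5 - 1*(-5)) - g = (5 + 5) - g = 10 - g)
h(W, Z) = 64 + 4*Z**2
(9063 - 1*19318) + h(u(C(-1, 5)), 136) = (9063 - 1*19318) + (64 + 4*136**2) = (9063 - 19318) + (64 + 4*18496) = -10255 + (64 + 73984) = -10255 + 74048 = 63793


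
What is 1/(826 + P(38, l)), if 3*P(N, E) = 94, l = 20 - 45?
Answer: 3/2572 ≈ 0.0011664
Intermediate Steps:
l = -25
P(N, E) = 94/3 (P(N, E) = (⅓)*94 = 94/3)
1/(826 + P(38, l)) = 1/(826 + 94/3) = 1/(2572/3) = 3/2572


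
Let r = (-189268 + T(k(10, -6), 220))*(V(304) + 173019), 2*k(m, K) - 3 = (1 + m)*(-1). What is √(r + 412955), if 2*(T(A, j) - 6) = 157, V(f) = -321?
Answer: 2*I*√8167799782 ≈ 1.8075e+5*I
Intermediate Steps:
k(m, K) = 1 - m/2 (k(m, K) = 3/2 + ((1 + m)*(-1))/2 = 3/2 + (-1 - m)/2 = 3/2 + (-½ - m/2) = 1 - m/2)
T(A, j) = 169/2 (T(A, j) = 6 + (½)*157 = 6 + 157/2 = 169/2)
r = -32671612083 (r = (-189268 + 169/2)*(-321 + 173019) = -378367/2*172698 = -32671612083)
√(r + 412955) = √(-32671612083 + 412955) = √(-32671199128) = 2*I*√8167799782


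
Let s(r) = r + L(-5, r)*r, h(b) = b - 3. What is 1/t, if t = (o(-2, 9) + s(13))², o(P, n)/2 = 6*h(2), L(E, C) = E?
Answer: 1/4096 ≈ 0.00024414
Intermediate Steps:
h(b) = -3 + b
o(P, n) = -12 (o(P, n) = 2*(6*(-3 + 2)) = 2*(6*(-1)) = 2*(-6) = -12)
s(r) = -4*r (s(r) = r - 5*r = -4*r)
t = 4096 (t = (-12 - 4*13)² = (-12 - 52)² = (-64)² = 4096)
1/t = 1/4096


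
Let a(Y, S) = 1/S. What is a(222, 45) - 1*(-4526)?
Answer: 203671/45 ≈ 4526.0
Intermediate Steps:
a(222, 45) - 1*(-4526) = 1/45 - 1*(-4526) = 1/45 + 4526 = 203671/45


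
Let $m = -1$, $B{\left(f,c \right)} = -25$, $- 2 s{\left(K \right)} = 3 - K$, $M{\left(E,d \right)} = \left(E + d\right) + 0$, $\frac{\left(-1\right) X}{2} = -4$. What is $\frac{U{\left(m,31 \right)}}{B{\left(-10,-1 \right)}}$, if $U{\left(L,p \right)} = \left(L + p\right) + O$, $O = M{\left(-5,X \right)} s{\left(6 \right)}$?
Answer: $- \frac{69}{50} \approx -1.38$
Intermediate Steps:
$X = 8$ ($X = \left(-2\right) \left(-4\right) = 8$)
$M{\left(E,d \right)} = E + d$
$s{\left(K \right)} = - \frac{3}{2} + \frac{K}{2}$ ($s{\left(K \right)} = - \frac{3 - K}{2} = - \frac{3}{2} + \frac{K}{2}$)
$O = \frac{9}{2}$ ($O = \left(-5 + 8\right) \left(- \frac{3}{2} + \frac{1}{2} \cdot 6\right) = 3 \left(- \frac{3}{2} + 3\right) = 3 \cdot \frac{3}{2} = \frac{9}{2} \approx 4.5$)
$U{\left(L,p \right)} = \frac{9}{2} + L + p$ ($U{\left(L,p \right)} = \left(L + p\right) + \frac{9}{2} = \frac{9}{2} + L + p$)
$\frac{U{\left(m,31 \right)}}{B{\left(-10,-1 \right)}} = \frac{\frac{9}{2} - 1 + 31}{-25} = \frac{69}{2} \left(- \frac{1}{25}\right) = - \frac{69}{50}$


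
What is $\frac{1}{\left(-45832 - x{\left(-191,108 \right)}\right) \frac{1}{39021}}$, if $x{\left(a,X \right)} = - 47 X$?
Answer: $- \frac{39021}{40756} \approx -0.95743$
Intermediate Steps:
$\frac{1}{\left(-45832 - x{\left(-191,108 \right)}\right) \frac{1}{39021}} = \frac{1}{\left(-45832 - \left(-47\right) 108\right) \frac{1}{39021}} = \frac{1}{\left(-45832 - -5076\right) \frac{1}{39021}} = \frac{1}{\left(-45832 + 5076\right) \frac{1}{39021}} = \frac{1}{\left(-40756\right) \frac{1}{39021}} = \frac{1}{- \frac{40756}{39021}} = - \frac{39021}{40756}$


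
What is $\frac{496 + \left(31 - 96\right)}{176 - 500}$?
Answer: $- \frac{431}{324} \approx -1.3302$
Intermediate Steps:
$\frac{496 + \left(31 - 96\right)}{176 - 500} = \frac{496 - 65}{-324} = 431 \left(- \frac{1}{324}\right) = - \frac{431}{324}$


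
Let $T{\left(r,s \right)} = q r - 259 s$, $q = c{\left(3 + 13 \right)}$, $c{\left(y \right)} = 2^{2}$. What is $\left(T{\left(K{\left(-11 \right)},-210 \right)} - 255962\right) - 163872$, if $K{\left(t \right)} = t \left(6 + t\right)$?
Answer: $-365224$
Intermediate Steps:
$c{\left(y \right)} = 4$
$q = 4$
$T{\left(r,s \right)} = - 259 s + 4 r$ ($T{\left(r,s \right)} = 4 r - 259 s = - 259 s + 4 r$)
$\left(T{\left(K{\left(-11 \right)},-210 \right)} - 255962\right) - 163872 = \left(\left(\left(-259\right) \left(-210\right) + 4 \left(- 11 \left(6 - 11\right)\right)\right) - 255962\right) - 163872 = \left(\left(54390 + 4 \left(\left(-11\right) \left(-5\right)\right)\right) - 255962\right) - 163872 = \left(\left(54390 + 4 \cdot 55\right) - 255962\right) - 163872 = \left(\left(54390 + 220\right) - 255962\right) - 163872 = \left(54610 - 255962\right) - 163872 = -201352 - 163872 = -365224$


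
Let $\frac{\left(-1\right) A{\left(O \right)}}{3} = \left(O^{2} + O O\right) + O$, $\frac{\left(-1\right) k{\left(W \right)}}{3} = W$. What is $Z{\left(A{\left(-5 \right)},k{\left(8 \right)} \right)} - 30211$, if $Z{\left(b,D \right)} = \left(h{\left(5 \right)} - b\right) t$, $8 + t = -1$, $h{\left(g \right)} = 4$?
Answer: $-31462$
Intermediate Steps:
$k{\left(W \right)} = - 3 W$
$A{\left(O \right)} = - 6 O^{2} - 3 O$ ($A{\left(O \right)} = - 3 \left(\left(O^{2} + O O\right) + O\right) = - 3 \left(\left(O^{2} + O^{2}\right) + O\right) = - 3 \left(2 O^{2} + O\right) = - 3 \left(O + 2 O^{2}\right) = - 6 O^{2} - 3 O$)
$t = -9$ ($t = -8 - 1 = -9$)
$Z{\left(b,D \right)} = -36 + 9 b$ ($Z{\left(b,D \right)} = \left(4 - b\right) \left(-9\right) = -36 + 9 b$)
$Z{\left(A{\left(-5 \right)},k{\left(8 \right)} \right)} - 30211 = \left(-36 + 9 \left(\left(-3\right) \left(-5\right) \left(1 + 2 \left(-5\right)\right)\right)\right) - 30211 = \left(-36 + 9 \left(\left(-3\right) \left(-5\right) \left(1 - 10\right)\right)\right) - 30211 = \left(-36 + 9 \left(\left(-3\right) \left(-5\right) \left(-9\right)\right)\right) - 30211 = \left(-36 + 9 \left(-135\right)\right) - 30211 = \left(-36 - 1215\right) - 30211 = -1251 - 30211 = -31462$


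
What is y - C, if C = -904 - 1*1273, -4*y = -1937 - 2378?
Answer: 13023/4 ≈ 3255.8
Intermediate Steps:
y = 4315/4 (y = -(-1937 - 2378)/4 = -1/4*(-4315) = 4315/4 ≈ 1078.8)
C = -2177 (C = -904 - 1273 = -2177)
y - C = 4315/4 - 1*(-2177) = 4315/4 + 2177 = 13023/4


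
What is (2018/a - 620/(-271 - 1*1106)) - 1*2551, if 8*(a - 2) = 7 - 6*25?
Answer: -468267877/174879 ≈ -2677.7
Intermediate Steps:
a = -127/8 (a = 2 + (7 - 6*25)/8 = 2 + (7 - 150)/8 = 2 + (⅛)*(-143) = 2 - 143/8 = -127/8 ≈ -15.875)
(2018/a - 620/(-271 - 1*1106)) - 1*2551 = (2018/(-127/8) - 620/(-271 - 1*1106)) - 1*2551 = (2018*(-8/127) - 620/(-271 - 1106)) - 2551 = (-16144/127 - 620/(-1377)) - 2551 = (-16144/127 - 620*(-1/1377)) - 2551 = (-16144/127 + 620/1377) - 2551 = -22151548/174879 - 2551 = -468267877/174879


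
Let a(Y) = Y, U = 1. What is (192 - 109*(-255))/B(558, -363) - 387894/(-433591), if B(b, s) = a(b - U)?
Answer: 12350968275/241510187 ≈ 51.141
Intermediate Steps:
B(b, s) = -1 + b (B(b, s) = b - 1*1 = b - 1 = -1 + b)
(192 - 109*(-255))/B(558, -363) - 387894/(-433591) = (192 - 109*(-255))/(-1 + 558) - 387894/(-433591) = (192 + 27795)/557 - 387894*(-1/433591) = 27987*(1/557) + 387894/433591 = 27987/557 + 387894/433591 = 12350968275/241510187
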